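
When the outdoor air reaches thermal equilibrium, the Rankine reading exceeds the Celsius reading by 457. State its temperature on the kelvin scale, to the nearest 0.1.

229.8 K

Let x be the Celsius reading; then the Rankine reading is 1.8·x + 491.67.
(1.8·x + 491.67) - x = 457  ⇒  (0.8)·x = -34.67  ⇒  x = -43.3375°C.
In kelvin: -43.3375 + 273.15 = 229.8 K.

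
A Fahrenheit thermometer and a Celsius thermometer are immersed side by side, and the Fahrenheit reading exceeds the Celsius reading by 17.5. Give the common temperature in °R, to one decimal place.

459.0°R

Let x be the Fahrenheit reading; then the Celsius reading is 5/9·x - 17.7778.
(5/9·x - 17.7778) - x = -17.5  ⇒  (-4/9)·x = 5/18  ⇒  x = -0.6250°F.
In Celsius: (-0.625 - 32) × 5/9 = -18.1250°C.
In Rankine: -18.1250 × 1.8 + 491.67 = 459.0°R.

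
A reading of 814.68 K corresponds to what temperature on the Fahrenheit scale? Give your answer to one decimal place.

1006.8°F

In Celsius: 814.68 - 273.15 = 541.5300°C.
In Fahrenheit: 541.5300 × 1.8 + 32 = 1006.8°F.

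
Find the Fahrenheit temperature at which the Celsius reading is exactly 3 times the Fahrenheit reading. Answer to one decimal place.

-7.3°F

Let F be the Fahrenheit reading. The Celsius reading is C = 5/9·F - 17.7778.
Require C = 3·F: 5/9·F - 17.7778 = 3·F.
(-22/9)·F = 17.7778  ⇒  F = -7.3.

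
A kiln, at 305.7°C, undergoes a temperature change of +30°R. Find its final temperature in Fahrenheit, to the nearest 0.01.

612.26°F

The 30°R change is an interval, so only the factor 5/9 applies: +30 × 5/9 = +16.6667°C.
Final Celsius temperature: 305.7000 + 16.6667 = 322.3667°C.
In Fahrenheit: 322.3667 × 1.8 + 32 = 612.26°F.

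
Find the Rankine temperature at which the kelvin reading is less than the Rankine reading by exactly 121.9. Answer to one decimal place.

Let R be the Rankine reading. The kelvin reading is K = 5/9·R.
Require K - R = -121.9: (-4/9)·R = -121.9.
R = (-121.9) / (-4/9) = 274.3.

274.3°R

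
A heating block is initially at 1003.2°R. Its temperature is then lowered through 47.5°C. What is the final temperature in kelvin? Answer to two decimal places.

509.83 K

Initial temperature in Celsius: (1003.2 - 491.67) × 5/9 = 284.1833°C.
Final Celsius temperature: 284.1833 - 47.5000 = 236.6833°C.
In kelvin: 236.6833 + 273.15 = 509.83 K.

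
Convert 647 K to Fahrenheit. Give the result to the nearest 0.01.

704.93°F

In Celsius: 647 - 273.15 = 373.8500°C.
In Fahrenheit: 373.8500 × 1.8 + 32 = 704.93°F.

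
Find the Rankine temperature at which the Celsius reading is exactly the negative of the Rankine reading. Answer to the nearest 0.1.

Let R be the Rankine reading. The Celsius reading is C = 5/9·R - 273.15.
Require C = -1·R: 5/9·R - 273.15 = -1·R.
(14/9)·R = 273.15  ⇒  R = 175.6.

175.6°R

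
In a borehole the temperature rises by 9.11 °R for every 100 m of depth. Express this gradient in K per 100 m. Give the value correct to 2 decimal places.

The quantity depends on a temperature interval, so only the ratio of degree sizes applies; the offset between the scales is irrelevant.
A change of 1°R is a change of 5/9 K, so 9.11 × 5/9 = 5.06.

5.06 K/100 m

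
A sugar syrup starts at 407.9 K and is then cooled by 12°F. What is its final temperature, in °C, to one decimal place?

128.1°C

Initial temperature in Celsius: 407.9 - 273.15 = 134.7500°C.
The 12°F change is an interval, so only the factor 5/9 applies: -12 × 5/9 = -6.6667°C.
Final Celsius temperature: 134.7500 - 6.6667 = 128.0833°C.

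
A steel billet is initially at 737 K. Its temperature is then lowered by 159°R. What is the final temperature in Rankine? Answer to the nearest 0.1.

Initial temperature in Celsius: 737 - 273.15 = 463.8500°C.
The 159°R change is an interval, so only the factor 5/9 applies: -159 × 5/9 = -88.3333°C.
Final Celsius temperature: 463.8500 - 88.3333 = 375.5167°C.
In Rankine: 375.5167 × 1.8 + 491.67 = 1167.6°R.

1167.6°R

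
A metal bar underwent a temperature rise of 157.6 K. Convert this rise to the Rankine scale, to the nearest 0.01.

283.68°R

For a temperature interval the offset drops out; only the factor 1.8 applies.
157.6 × 1.8 = 283.68.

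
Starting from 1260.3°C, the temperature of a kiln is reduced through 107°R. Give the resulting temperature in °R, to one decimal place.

2653.2°R

The 107°R change is an interval, so only the factor 5/9 applies: -107 × 5/9 = -59.4444°C.
Final Celsius temperature: 1260.3000 - 59.4444 = 1200.8556°C.
In Rankine: 1200.8556 × 1.8 + 491.67 = 2653.2°R.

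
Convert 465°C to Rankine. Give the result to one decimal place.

1328.7°R

In Rankine: 465.0000 × 1.8 + 491.67 = 1328.7°R.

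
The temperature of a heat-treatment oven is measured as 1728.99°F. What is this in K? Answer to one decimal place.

In Celsius: (1728.99 - 32) × 5/9 = 942.7722°C.
In kelvin: 942.7722 + 273.15 = 1215.9 K.

1215.9 K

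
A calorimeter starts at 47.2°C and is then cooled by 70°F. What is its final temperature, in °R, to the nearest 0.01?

The 70°F change is an interval, so only the factor 5/9 applies: -70 × 5/9 = -38.8889°C.
Final Celsius temperature: 47.2000 - 38.8889 = 8.3111°C.
In Rankine: 8.3111 × 1.8 + 491.67 = 506.63°R.

506.63°R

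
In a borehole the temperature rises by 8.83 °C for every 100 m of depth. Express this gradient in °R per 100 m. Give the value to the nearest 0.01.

The quantity depends on a temperature interval, so only the ratio of degree sizes applies; the offset between the scales is irrelevant.
A change of 1°C is a change of 1.8°R, so 8.83 × 1.8 = 15.89.

15.89 °R/100 m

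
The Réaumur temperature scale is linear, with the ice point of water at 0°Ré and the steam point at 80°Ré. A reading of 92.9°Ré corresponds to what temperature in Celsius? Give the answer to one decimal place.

Linear interpolation between the fixed points: C = (92.9 - 0) × 100 / (80 - 0) = 116.1250°C.

116.1°C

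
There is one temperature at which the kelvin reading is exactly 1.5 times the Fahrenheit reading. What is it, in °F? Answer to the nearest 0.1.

Let F be the Fahrenheit reading. The kelvin reading is K = 5/9·F + 255.372.
Require K = 1.5·F: 5/9·F + 255.372 = 1.5·F.
(-17/18)·F = -255.372  ⇒  F = 270.4.

270.4°F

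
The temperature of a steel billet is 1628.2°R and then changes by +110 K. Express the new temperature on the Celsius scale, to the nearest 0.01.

741.41°C

Initial temperature in Celsius: (1628.2 - 491.67) × 5/9 = 631.4056°C.
The 110 K change is an interval; Kelvin and Celsius degrees are the same size, so ΔC = +110°C.
Final Celsius temperature: 631.4056 + 110.0000 = 741.4056°C.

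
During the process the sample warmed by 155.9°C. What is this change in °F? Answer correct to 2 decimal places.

For a temperature interval the offset drops out; only the factor 1.8 applies.
155.9 × 1.8 = 280.62.

280.62°F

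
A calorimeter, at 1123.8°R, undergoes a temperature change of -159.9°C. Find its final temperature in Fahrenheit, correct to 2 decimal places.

Initial temperature in Celsius: (1123.8 - 491.67) × 5/9 = 351.1833°C.
Final Celsius temperature: 351.1833 - 159.9000 = 191.2833°C.
In Fahrenheit: 191.2833 × 1.8 + 32 = 376.31°F.

376.31°F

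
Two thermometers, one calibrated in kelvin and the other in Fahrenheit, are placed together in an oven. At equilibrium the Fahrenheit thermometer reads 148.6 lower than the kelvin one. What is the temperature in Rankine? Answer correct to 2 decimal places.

Let x be the kelvin reading; then the Fahrenheit reading is 1.8·x - 459.67.
(1.8·x - 459.67) - x = -148.6  ⇒  (0.8)·x = 311.07  ⇒  x = 388.8375 K.
In Celsius: 388.8375 - 273.15 = 115.6875°C.
In Rankine: 115.6875 × 1.8 + 491.67 = 699.91°R.

699.91°R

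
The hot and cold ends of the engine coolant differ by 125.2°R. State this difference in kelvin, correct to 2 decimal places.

Only the scale ratio 5/9 matters for a change in temperature.
125.2 × 5/9 = 69.56.

69.56 K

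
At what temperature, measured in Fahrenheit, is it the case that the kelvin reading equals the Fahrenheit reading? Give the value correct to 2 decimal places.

574.59°F

Let F be the Fahrenheit reading. The kelvin reading is K = 5/9·F + 255.372.
Set K = F: 5/9·F + 255.372 = F.
(-4/9)·F = -255.372  ⇒  F = 574.59.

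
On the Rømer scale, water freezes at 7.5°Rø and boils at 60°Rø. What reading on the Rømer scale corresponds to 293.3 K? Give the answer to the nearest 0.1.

18.1°Rø

First in Celsius: 293.3 - 273.15 = 20.1500°C.
Linearly onto the Rømer scale: 7.5 + (20.1500 / 100) × (60 - 7.5) = 18.1°Rø.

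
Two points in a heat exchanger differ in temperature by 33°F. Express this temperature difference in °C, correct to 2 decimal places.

18.33°C

For a temperature interval the offset drops out; only the factor 5/9 applies.
33 × 5/9 = 18.33.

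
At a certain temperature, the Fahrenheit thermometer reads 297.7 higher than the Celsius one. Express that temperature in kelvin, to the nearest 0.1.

605.3 K

Let x be the Celsius reading; then the Fahrenheit reading is 1.8·x + 32.
(1.8·x + 32) - x = 297.7  ⇒  (0.8)·x = 265.7  ⇒  x = 332.1250°C.
In kelvin: 332.1250 + 273.15 = 605.3 K.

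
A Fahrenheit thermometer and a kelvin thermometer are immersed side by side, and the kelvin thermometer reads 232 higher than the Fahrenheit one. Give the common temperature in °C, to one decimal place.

11.4°C

Let x be the Fahrenheit reading; then the kelvin reading is 5/9·x + 255.372.
(5/9·x + 255.372) - x = 232  ⇒  (-4/9)·x = -23.3722  ⇒  x = 52.5875°F.
In Celsius: (52.5875 - 32) × 5/9 = 11.4°C.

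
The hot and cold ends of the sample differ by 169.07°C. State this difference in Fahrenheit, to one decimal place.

An interval of 1°C corresponds to 1.8°F.
169.07 × 1.8 = 304.3.

304.3°F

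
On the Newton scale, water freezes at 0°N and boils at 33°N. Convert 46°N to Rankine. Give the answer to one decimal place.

Linear interpolation between the fixed points: C = (46 - 0) × 100 / (33 - 0) = 139.3939°C.
Then 139.3939 × 1.8 + 491.67 = 742.6°R.

742.6°R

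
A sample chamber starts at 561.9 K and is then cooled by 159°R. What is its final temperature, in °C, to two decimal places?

Initial temperature in Celsius: 561.9 - 273.15 = 288.7500°C.
The 159°R change is an interval, so only the factor 5/9 applies: -159 × 5/9 = -88.3333°C.
Final Celsius temperature: 288.7500 - 88.3333 = 200.4167°C.

200.42°C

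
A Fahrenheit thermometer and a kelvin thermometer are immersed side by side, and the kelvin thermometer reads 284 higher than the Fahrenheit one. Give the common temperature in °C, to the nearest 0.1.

Let x be the Fahrenheit reading; then the kelvin reading is 5/9·x + 255.372.
(5/9·x + 255.372) - x = 284  ⇒  (-4/9)·x = 28.6278  ⇒  x = -64.4125°F.
In Celsius: (-64.4125 - 32) × 5/9 = -53.6°C.

-53.6°C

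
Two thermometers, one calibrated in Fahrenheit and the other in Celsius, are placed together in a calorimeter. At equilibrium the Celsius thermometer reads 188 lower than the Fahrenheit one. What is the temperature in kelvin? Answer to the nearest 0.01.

Let x be the Fahrenheit reading; then the Celsius reading is 5/9·x - 17.7778.
(5/9·x - 17.7778) - x = -188  ⇒  (-4/9)·x = -170.222  ⇒  x = 383.0000°F.
In Celsius: (383 - 32) × 5/9 = 195.0000°C.
In kelvin: 195.0000 + 273.15 = 468.15 K.

468.15 K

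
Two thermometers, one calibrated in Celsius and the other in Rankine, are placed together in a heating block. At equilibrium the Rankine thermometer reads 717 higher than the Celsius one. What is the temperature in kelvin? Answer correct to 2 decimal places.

554.81 K

Let x be the Celsius reading; then the Rankine reading is 1.8·x + 491.67.
(1.8·x + 491.67) - x = 717  ⇒  (0.8)·x = 225.33  ⇒  x = 281.6625°C.
In kelvin: 281.6625 + 273.15 = 554.81 K.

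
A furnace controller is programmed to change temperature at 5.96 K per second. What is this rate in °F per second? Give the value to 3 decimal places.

Since only a temperature interval is involved, the additive offset between the scales drops out.
A change of 1 K is a change of 1.8°F, so 5.96 × 1.8 = 10.728.

10.728 °F/second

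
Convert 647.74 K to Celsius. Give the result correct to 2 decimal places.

374.59°C

In Celsius: 647.74 - 273.15 = 374.5900°C.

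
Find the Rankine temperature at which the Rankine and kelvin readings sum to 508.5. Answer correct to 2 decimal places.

326.89°R

Let R be the Rankine reading. The kelvin reading is K = 5/9·R.
Require R + K = 508.5: (14/9)·R = 508.5.
R = (508.5) / (14/9) = 326.89.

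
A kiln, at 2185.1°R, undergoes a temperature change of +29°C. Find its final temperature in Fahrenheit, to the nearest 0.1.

Initial temperature in Celsius: (2185.1 - 491.67) × 5/9 = 940.7944°C.
Final Celsius temperature: 940.7944 + 29.0000 = 969.7944°C.
In Fahrenheit: 969.7944 × 1.8 + 32 = 1777.6°F.

1777.6°F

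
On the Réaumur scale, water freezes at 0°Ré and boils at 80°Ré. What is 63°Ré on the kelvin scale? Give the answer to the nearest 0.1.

Linear interpolation between the fixed points: C = (63 - 0) × 100 / (80 - 0) = 78.7500°C.
Then 78.7500 + 273.15 = 351.9 K.

351.9 K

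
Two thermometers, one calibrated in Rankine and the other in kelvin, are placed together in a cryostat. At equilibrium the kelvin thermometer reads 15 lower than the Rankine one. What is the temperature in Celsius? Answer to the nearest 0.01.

Let x be the Rankine reading; then the kelvin reading is 5/9·x.
(5/9·x) - x = -15  ⇒  (-4/9)·x = -15  ⇒  x = 33.7500°R.
In Celsius: (33.75 - 491.67) × 5/9 = -254.40°C.

-254.40°C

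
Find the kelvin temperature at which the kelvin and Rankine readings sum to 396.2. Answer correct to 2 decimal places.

Let K be the kelvin reading. The Rankine reading is R = 1.8·K.
Require K + R = 396.2: (2.8)·K = 396.2.
K = (396.2) / (2.8) = 141.50.

141.50 K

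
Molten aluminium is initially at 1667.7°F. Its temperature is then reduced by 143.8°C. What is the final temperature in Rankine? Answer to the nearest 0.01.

Initial temperature in Celsius: (1667.7 - 32) × 5/9 = 908.7222°C.
Final Celsius temperature: 908.7222 - 143.8000 = 764.9222°C.
In Rankine: 764.9222 × 1.8 + 491.67 = 1868.53°R.

1868.53°R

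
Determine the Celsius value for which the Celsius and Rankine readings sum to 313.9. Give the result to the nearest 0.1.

Let C be the Celsius reading. The Rankine reading is R = 1.8·C + 491.67.
Require C + R = 313.9: (2.8)·C + 491.67 = 313.9.
C = (313.9 - 491.67) / (2.8) = -63.5.

-63.5°C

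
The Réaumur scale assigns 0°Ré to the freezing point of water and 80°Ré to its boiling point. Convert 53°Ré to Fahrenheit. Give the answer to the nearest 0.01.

Linear interpolation between the fixed points: C = (53 - 0) × 100 / (80 - 0) = 66.2500°C.
Then 66.2500 × 1.8 + 32 = 151.25°F.

151.25°F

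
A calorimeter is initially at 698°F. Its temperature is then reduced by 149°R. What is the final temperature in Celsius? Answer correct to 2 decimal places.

287.22°C

Initial temperature in Celsius: (698 - 32) × 5/9 = 370.0000°C.
The 149°R change is an interval, so only the factor 5/9 applies: -149 × 5/9 = -82.7778°C.
Final Celsius temperature: 370.0000 - 82.7778 = 287.2222°C.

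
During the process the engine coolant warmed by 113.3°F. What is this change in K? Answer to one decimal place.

62.9 K

For a temperature interval the offset drops out; only the factor 5/9 applies.
113.3 × 5/9 = 62.9.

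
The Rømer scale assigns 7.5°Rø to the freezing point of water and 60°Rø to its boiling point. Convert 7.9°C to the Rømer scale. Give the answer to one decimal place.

11.6°Rø

Linearly onto the Rømer scale: 7.5 + (7.9000 / 100) × (60 - 7.5) = 11.6°Rø.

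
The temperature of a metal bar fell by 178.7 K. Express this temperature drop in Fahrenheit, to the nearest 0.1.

321.7°F

For a temperature interval the offset drops out; only the factor 1.8 applies.
178.7 × 1.8 = 321.7.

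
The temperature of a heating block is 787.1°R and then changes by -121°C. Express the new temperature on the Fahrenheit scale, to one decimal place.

109.6°F

Initial temperature in Celsius: (787.1 - 491.67) × 5/9 = 164.1278°C.
Final Celsius temperature: 164.1278 - 121.0000 = 43.1278°C.
In Fahrenheit: 43.1278 × 1.8 + 32 = 109.6°F.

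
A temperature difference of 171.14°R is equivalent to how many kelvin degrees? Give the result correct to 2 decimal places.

An interval of 1°R corresponds to 5/9 K.
171.14 × 5/9 = 95.08.

95.08 K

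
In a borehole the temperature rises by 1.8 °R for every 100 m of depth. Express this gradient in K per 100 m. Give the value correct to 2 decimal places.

The quantity depends on a temperature interval, so only the ratio of degree sizes applies; the offset between the scales is irrelevant.
A change of 1°R is a change of 5/9 K, so 1.8 × 5/9 = 1.00.

1.00 K/100 m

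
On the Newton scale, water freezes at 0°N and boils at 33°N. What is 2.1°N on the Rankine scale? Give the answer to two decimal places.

Linear interpolation between the fixed points: C = (2.1 - 0) × 100 / (33 - 0) = 6.3636°C.
Then 6.3636 × 1.8 + 491.67 = 503.12°R.

503.12°R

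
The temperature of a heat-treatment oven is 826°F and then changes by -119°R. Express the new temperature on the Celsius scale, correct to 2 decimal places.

Initial temperature in Celsius: (826 - 32) × 5/9 = 441.1111°C.
The 119°R change is an interval, so only the factor 5/9 applies: -119 × 5/9 = -66.1111°C.
Final Celsius temperature: 441.1111 - 66.1111 = 375.0000°C.

375.00°C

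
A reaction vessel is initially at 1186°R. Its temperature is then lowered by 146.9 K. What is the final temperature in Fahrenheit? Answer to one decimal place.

461.9°F

Initial temperature in Celsius: (1186 - 491.67) × 5/9 = 385.7389°C.
The 146.9 K change is an interval; Kelvin and Celsius degrees are the same size, so ΔC = -146.9°C.
Final Celsius temperature: 385.7389 - 146.9000 = 238.8389°C.
In Fahrenheit: 238.8389 × 1.8 + 32 = 461.9°F.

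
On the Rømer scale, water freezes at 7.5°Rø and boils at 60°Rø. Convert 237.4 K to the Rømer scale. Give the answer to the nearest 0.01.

First in Celsius: 237.4 - 273.15 = -35.7500°C.
Linearly onto the Rømer scale: 7.5 + (-35.7500 / 100) × (60 - 7.5) = -11.27°Rø.

-11.27°Rø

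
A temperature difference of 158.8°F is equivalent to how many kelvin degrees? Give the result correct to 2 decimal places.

88.22 K

An interval of 1°F corresponds to 5/9 K.
158.8 × 5/9 = 88.22.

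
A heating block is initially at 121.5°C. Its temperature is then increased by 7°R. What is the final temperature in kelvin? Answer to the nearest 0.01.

398.54 K

The 7°R change is an interval, so only the factor 5/9 applies: +7 × 5/9 = +3.8889°C.
Final Celsius temperature: 121.5000 + 3.8889 = 125.3889°C.
In kelvin: 125.3889 + 273.15 = 398.54 K.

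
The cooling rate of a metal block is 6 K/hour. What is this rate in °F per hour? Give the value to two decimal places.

10.80 °F/hour

The quantity depends on a temperature interval, so only the ratio of degree sizes applies; the offset between the scales is irrelevant.
A change of 1 K is a change of 1.8°F, so 6 × 1.8 = 10.80.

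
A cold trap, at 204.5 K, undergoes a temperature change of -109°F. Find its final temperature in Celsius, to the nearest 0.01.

-129.21°C

Initial temperature in Celsius: 204.5 - 273.15 = -68.6500°C.
The 109°F change is an interval, so only the factor 5/9 applies: -109 × 5/9 = -60.5556°C.
Final Celsius temperature: -68.6500 - 60.5556 = -129.2056°C.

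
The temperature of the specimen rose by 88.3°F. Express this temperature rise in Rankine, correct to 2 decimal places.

Fahrenheit and Rankine degrees are the same size, so the interval is unchanged: 88.30.

88.30°R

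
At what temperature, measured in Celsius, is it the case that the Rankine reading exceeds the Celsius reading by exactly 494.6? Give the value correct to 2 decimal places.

3.66°C

Let C be the Celsius reading. The Rankine reading is R = 1.8·C + 491.67.
Require R - C = 494.6: (0.8)·C + 491.67 = 494.6.
C = (494.6 - 491.67) / (0.8) = 3.66.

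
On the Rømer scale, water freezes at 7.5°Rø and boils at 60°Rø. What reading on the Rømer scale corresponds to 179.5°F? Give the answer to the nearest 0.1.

50.5°Rø

First in Celsius: (179.5 - 32) × 5/9 = 81.9444°C.
Linearly onto the Rømer scale: 7.5 + (81.9444 / 100) × (60 - 7.5) = 50.5°Rø.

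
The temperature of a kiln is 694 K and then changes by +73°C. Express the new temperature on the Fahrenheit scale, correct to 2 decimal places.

920.93°F

Initial temperature in Celsius: 694 - 273.15 = 420.8500°C.
Final Celsius temperature: 420.8500 + 73.0000 = 493.8500°C.
In Fahrenheit: 493.8500 × 1.8 + 32 = 920.93°F.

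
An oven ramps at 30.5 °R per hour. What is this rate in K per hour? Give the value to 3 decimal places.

The quantity depends on a temperature interval, so only the ratio of degree sizes applies; the offset between the scales is irrelevant.
A change of 1°R is a change of 5/9 K, so 30.5 × 5/9 = 16.944.

16.944 K/hour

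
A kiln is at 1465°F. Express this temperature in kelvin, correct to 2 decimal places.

In Celsius: (1465 - 32) × 5/9 = 796.1111°C.
In kelvin: 796.1111 + 273.15 = 1069.26 K.

1069.26 K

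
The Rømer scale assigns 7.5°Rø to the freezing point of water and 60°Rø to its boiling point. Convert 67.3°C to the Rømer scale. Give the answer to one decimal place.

Linearly onto the Rømer scale: 7.5 + (67.3000 / 100) × (60 - 7.5) = 42.8°Rø.

42.8°Rø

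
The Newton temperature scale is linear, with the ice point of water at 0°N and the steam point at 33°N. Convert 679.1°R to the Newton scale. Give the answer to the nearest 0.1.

First in Celsius: (679.1 - 491.67) × 5/9 = 104.1278°C.
Linearly onto the Newton scale: 0 + (104.1278 / 100) × (33 - 0) = 34.4°N.

34.4°N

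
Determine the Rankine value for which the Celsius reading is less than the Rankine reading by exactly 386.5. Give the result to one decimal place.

Let R be the Rankine reading. The Celsius reading is C = 5/9·R - 273.15.
Require C - R = -386.5: (-4/9)·R - 273.15 = -386.5.
R = (-386.5 + 273.15) / (-4/9) = 255.0.

255.0°R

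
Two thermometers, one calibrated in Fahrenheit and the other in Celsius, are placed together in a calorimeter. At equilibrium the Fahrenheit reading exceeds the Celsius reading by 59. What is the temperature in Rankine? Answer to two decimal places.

Let x be the Fahrenheit reading; then the Celsius reading is 5/9·x - 17.7778.
(5/9·x - 17.7778) - x = -59  ⇒  (-4/9)·x = -41.2222  ⇒  x = 92.7500°F.
In Celsius: (92.75 - 32) × 5/9 = 33.7500°C.
In Rankine: 33.7500 × 1.8 + 491.67 = 552.42°R.

552.42°R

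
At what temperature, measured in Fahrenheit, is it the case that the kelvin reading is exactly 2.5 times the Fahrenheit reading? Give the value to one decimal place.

131.3°F

Let F be the Fahrenheit reading. The kelvin reading is K = 5/9·F + 255.372.
Require K = 2.5·F: 5/9·F + 255.372 = 2.5·F.
(-35/18)·F = -255.372  ⇒  F = 131.3.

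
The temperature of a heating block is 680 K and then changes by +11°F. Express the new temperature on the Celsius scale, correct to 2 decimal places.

Initial temperature in Celsius: 680 - 273.15 = 406.8500°C.
The 11°F change is an interval, so only the factor 5/9 applies: +11 × 5/9 = +6.1111°C.
Final Celsius temperature: 406.8500 + 6.1111 = 412.9611°C.

412.96°C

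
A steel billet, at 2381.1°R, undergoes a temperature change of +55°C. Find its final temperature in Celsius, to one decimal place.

Initial temperature in Celsius: (2381.1 - 491.67) × 5/9 = 1049.6833°C.
Final Celsius temperature: 1049.6833 + 55.0000 = 1104.6833°C.

1104.7°C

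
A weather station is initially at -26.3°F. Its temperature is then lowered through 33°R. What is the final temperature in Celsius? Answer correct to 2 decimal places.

-50.72°C

Initial temperature in Celsius: (-26.3 - 32) × 5/9 = -32.3889°C.
The 33°R change is an interval, so only the factor 5/9 applies: -33 × 5/9 = -18.3333°C.
Final Celsius temperature: -32.3889 - 18.3333 = -50.7222°C.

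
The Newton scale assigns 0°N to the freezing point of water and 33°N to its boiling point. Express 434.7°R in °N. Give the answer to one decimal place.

-10.4°N

First in Celsius: (434.7 - 491.67) × 5/9 = -31.6500°C.
Linearly onto the Newton scale: 0 + (-31.6500 / 100) × (33 - 0) = -10.4°N.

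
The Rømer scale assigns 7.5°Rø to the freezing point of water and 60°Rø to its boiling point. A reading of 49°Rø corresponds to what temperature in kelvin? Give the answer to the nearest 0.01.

352.20 K

Linear interpolation between the fixed points: C = (49 - 7.5) × 100 / (60 - 7.5) = 79.0476°C.
Then 79.0476 + 273.15 = 352.20 K.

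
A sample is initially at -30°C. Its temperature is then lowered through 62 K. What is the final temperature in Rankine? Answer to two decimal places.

326.07°R

The 62 K change is an interval; Kelvin and Celsius degrees are the same size, so ΔC = -62°C.
Final Celsius temperature: -30.0000 - 62.0000 = -92.0000°C.
In Rankine: -92.0000 × 1.8 + 491.67 = 326.07°R.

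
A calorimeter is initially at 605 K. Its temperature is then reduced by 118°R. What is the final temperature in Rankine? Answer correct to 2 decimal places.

971.00°R

Initial temperature in Celsius: 605 - 273.15 = 331.8500°C.
The 118°R change is an interval, so only the factor 5/9 applies: -118 × 5/9 = -65.5556°C.
Final Celsius temperature: 331.8500 - 65.5556 = 266.2944°C.
In Rankine: 266.2944 × 1.8 + 491.67 = 971.00°R.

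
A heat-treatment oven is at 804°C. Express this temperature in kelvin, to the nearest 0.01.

1077.15 K

In kelvin: 804.0000 + 273.15 = 1077.15 K.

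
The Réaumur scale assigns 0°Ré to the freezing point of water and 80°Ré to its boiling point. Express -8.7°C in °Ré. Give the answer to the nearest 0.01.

-6.96°Ré

Linearly onto the Réaumur scale: 0 + (-8.7000 / 100) × (80 - 0) = -6.96°Ré.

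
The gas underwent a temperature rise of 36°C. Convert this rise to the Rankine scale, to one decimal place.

64.8°R

For a temperature interval the offset drops out; only the factor 1.8 applies.
36 × 1.8 = 64.8.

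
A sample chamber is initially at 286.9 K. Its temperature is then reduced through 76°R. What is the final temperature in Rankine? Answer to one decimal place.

Initial temperature in Celsius: 286.9 - 273.15 = 13.7500°C.
The 76°R change is an interval, so only the factor 5/9 applies: -76 × 5/9 = -42.2222°C.
Final Celsius temperature: 13.7500 - 42.2222 = -28.4722°C.
In Rankine: -28.4722 × 1.8 + 491.67 = 440.4°R.

440.4°R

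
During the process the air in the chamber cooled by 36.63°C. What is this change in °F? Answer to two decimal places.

For a temperature interval the offset drops out; only the factor 1.8 applies.
36.63 × 1.8 = 65.93.

65.93°F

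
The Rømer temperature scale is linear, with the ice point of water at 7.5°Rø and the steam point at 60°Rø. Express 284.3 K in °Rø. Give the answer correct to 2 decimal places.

13.35°Rø

First in Celsius: 284.3 - 273.15 = 11.1500°C.
Linearly onto the Rømer scale: 7.5 + (11.1500 / 100) × (60 - 7.5) = 13.35°Rø.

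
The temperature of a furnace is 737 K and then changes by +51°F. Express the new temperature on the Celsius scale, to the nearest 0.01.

492.18°C

Initial temperature in Celsius: 737 - 273.15 = 463.8500°C.
The 51°F change is an interval, so only the factor 5/9 applies: +51 × 5/9 = +28.3333°C.
Final Celsius temperature: 463.8500 + 28.3333 = 492.1833°C.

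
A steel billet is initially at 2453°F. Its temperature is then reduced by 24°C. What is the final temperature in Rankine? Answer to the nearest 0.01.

Initial temperature in Celsius: (2453 - 32) × 5/9 = 1345.0000°C.
Final Celsius temperature: 1345.0000 - 24.0000 = 1321.0000°C.
In Rankine: 1321.0000 × 1.8 + 491.67 = 2869.47°R.

2869.47°R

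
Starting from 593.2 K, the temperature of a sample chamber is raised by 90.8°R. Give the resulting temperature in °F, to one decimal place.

698.9°F

Initial temperature in Celsius: 593.2 - 273.15 = 320.0500°C.
The 90.8°R change is an interval, so only the factor 5/9 applies: +90.8 × 5/9 = +50.4444°C.
Final Celsius temperature: 320.0500 + 50.4444 = 370.4944°C.
In Fahrenheit: 370.4944 × 1.8 + 32 = 698.9°F.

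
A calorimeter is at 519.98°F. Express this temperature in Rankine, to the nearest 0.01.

In Celsius: (519.98 - 32) × 5/9 = 271.1000°C.
In Rankine: 271.1000 × 1.8 + 491.67 = 979.65°R.

979.65°R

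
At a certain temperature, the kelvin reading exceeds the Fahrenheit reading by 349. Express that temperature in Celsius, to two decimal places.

Let x be the kelvin reading; then the Fahrenheit reading is 1.8·x - 459.67.
(1.8·x - 459.67) - x = -349  ⇒  (0.8)·x = 110.67  ⇒  x = 138.3375 K.
In Celsius: 138.3375 - 273.15 = -134.81°C.

-134.81°C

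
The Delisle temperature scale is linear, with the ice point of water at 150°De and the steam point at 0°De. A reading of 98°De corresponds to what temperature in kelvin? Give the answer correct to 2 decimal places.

307.82 K

Linear interpolation between the fixed points: C = (98 - 150) × 100 / (0 - 150) = 34.6667°C.
Then 34.6667 + 273.15 = 307.82 K.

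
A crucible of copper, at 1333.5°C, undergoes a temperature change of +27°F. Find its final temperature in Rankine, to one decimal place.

2919.0°R

The 27°F change is an interval, so only the factor 5/9 applies: +27 × 5/9 = +15.0000°C.
Final Celsius temperature: 1333.5000 + 15.0000 = 1348.5000°C.
In Rankine: 1348.5000 × 1.8 + 491.67 = 2919.0°R.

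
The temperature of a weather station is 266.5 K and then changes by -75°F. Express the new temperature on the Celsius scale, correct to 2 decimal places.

-48.32°C

Initial temperature in Celsius: 266.5 - 273.15 = -6.6500°C.
The 75°F change is an interval, so only the factor 5/9 applies: -75 × 5/9 = -41.6667°C.
Final Celsius temperature: -6.6500 - 41.6667 = -48.3167°C.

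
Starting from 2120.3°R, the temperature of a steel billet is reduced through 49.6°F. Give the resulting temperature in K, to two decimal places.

1150.39 K

Initial temperature in Celsius: (2120.3 - 491.67) × 5/9 = 904.7944°C.
The 49.6°F change is an interval, so only the factor 5/9 applies: -49.6 × 5/9 = -27.5556°C.
Final Celsius temperature: 904.7944 - 27.5556 = 877.2389°C.
In kelvin: 877.2389 + 273.15 = 1150.39 K.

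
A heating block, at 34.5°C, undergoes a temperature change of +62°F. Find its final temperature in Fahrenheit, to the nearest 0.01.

The 62°F change is an interval, so only the factor 5/9 applies: +62 × 5/9 = +34.4444°C.
Final Celsius temperature: 34.5000 + 34.4444 = 68.9444°C.
In Fahrenheit: 68.9444 × 1.8 + 32 = 156.10°F.

156.10°F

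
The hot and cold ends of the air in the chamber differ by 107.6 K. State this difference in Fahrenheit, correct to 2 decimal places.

193.68°F

For a temperature interval the offset drops out; only the factor 1.8 applies.
107.6 × 1.8 = 193.68.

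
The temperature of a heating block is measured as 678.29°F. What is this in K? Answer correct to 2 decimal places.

In Celsius: (678.29 - 32) × 5/9 = 359.0500°C.
In kelvin: 359.0500 + 273.15 = 632.20 K.

632.20 K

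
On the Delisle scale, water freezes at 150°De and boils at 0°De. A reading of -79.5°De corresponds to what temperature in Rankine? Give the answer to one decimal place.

Linear interpolation between the fixed points: C = (-79.5 - 150) × 100 / (0 - 150) = 153.0000°C.
Then 153.0000 × 1.8 + 491.67 = 767.1°R.

767.1°R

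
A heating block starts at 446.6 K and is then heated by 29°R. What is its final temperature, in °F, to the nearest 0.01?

373.21°F

Initial temperature in Celsius: 446.6 - 273.15 = 173.4500°C.
The 29°R change is an interval, so only the factor 5/9 applies: +29 × 5/9 = +16.1111°C.
Final Celsius temperature: 173.4500 + 16.1111 = 189.5611°C.
In Fahrenheit: 189.5611 × 1.8 + 32 = 373.21°F.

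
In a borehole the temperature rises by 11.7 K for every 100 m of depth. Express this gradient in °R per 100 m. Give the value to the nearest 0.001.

21.060 °R/100 m

The quantity depends on a temperature interval, so only the ratio of degree sizes applies; the offset between the scales is irrelevant.
A change of 1 K is a change of 1.8°R, so 11.7 × 1.8 = 21.060.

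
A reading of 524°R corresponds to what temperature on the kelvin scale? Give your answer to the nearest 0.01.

In Celsius: (524 - 491.67) × 5/9 = 17.9611°C.
In kelvin: 17.9611 + 273.15 = 291.11 K.

291.11 K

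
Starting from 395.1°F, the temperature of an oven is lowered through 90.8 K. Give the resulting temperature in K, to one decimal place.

Initial temperature in Celsius: (395.1 - 32) × 5/9 = 201.7222°C.
The 90.8 K change is an interval; Kelvin and Celsius degrees are the same size, so ΔC = -90.8°C.
Final Celsius temperature: 201.7222 - 90.8000 = 110.9222°C.
In kelvin: 110.9222 + 273.15 = 384.1 K.

384.1 K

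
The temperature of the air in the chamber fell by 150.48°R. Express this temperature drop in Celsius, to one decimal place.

83.6°C

For a temperature interval the offset drops out; only the factor 5/9 applies.
150.48 × 5/9 = 83.6.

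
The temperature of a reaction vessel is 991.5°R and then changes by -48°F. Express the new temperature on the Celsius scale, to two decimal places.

251.02°C

Initial temperature in Celsius: (991.5 - 491.67) × 5/9 = 277.6833°C.
The 48°F change is an interval, so only the factor 5/9 applies: -48 × 5/9 = -26.6667°C.
Final Celsius temperature: 277.6833 - 26.6667 = 251.0167°C.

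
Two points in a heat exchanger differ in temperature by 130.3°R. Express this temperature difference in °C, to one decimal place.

An interval of 1°R corresponds to 5/9°C.
130.3 × 5/9 = 72.4.

72.4°C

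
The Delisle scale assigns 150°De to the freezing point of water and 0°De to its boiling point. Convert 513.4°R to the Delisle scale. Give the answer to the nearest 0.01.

First in Celsius: (513.4 - 491.67) × 5/9 = 12.0722°C.
Linearly onto the Delisle scale: 150 + (12.0722 / 100) × (0 - 150) = 131.89°De.

131.89°De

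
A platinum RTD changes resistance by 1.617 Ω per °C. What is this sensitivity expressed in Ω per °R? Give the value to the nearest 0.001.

The quantity depends on a temperature interval, so only the ratio of degree sizes applies; the offset between the scales is irrelevant.
A change of 1°R is a change of 5/9°C, so per °R the value is 1.617 × 5/9 = 0.898.

0.898 Ω per °R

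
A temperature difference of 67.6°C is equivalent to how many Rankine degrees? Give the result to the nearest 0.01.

An interval of 1°C corresponds to 1.8°R.
67.6 × 1.8 = 121.68.

121.68°R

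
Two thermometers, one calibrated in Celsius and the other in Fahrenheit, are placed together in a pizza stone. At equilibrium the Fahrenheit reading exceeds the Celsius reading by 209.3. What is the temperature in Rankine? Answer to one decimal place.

890.6°R

Let x be the Celsius reading; then the Fahrenheit reading is 1.8·x + 32.
(1.8·x + 32) - x = 209.3  ⇒  (0.8)·x = 177.3  ⇒  x = 221.6250°C.
In Rankine: 221.6250 × 1.8 + 491.67 = 890.6°R.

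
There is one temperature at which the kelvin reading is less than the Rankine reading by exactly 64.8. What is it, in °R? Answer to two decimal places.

Let R be the Rankine reading. The kelvin reading is K = 5/9·R.
Require K - R = -64.8: (-4/9)·R = -64.8.
R = (-64.8) / (-4/9) = 145.80.

145.80°R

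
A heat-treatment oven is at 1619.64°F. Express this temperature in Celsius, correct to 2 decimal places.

882.02°C

In Celsius: (1619.64 - 32) × 5/9 = 882.0222°C.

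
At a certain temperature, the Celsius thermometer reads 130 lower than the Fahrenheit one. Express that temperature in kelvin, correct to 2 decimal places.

395.65 K

Let x be the Fahrenheit reading; then the Celsius reading is 5/9·x - 17.7778.
(5/9·x - 17.7778) - x = -130  ⇒  (-4/9)·x = -112.222  ⇒  x = 252.5000°F.
In Celsius: (252.5 - 32) × 5/9 = 122.5000°C.
In kelvin: 122.5000 + 273.15 = 395.65 K.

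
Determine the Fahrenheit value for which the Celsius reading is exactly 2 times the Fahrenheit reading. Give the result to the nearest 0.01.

Let F be the Fahrenheit reading. The Celsius reading is C = 5/9·F - 17.7778.
Require C = 2·F: 5/9·F - 17.7778 = 2·F.
(-13/9)·F = 17.7778  ⇒  F = -12.31.

-12.31°F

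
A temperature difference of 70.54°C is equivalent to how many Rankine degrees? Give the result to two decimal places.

An interval of 1°C corresponds to 1.8°R.
70.54 × 1.8 = 126.97.

126.97°R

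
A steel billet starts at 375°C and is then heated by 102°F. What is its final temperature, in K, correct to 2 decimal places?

704.82 K

The 102°F change is an interval, so only the factor 5/9 applies: +102 × 5/9 = +56.6667°C.
Final Celsius temperature: 375.0000 + 56.6667 = 431.6667°C.
In kelvin: 431.6667 + 273.15 = 704.82 K.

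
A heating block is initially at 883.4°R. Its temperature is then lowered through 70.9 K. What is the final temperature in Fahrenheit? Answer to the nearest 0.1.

Initial temperature in Celsius: (883.4 - 491.67) × 5/9 = 217.6278°C.
The 70.9 K change is an interval; Kelvin and Celsius degrees are the same size, so ΔC = -70.9°C.
Final Celsius temperature: 217.6278 - 70.9000 = 146.7278°C.
In Fahrenheit: 146.7278 × 1.8 + 32 = 296.1°F.

296.1°F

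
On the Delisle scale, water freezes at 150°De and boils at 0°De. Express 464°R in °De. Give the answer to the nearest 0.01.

173.06°De

First in Celsius: (464 - 491.67) × 5/9 = -15.3722°C.
Linearly onto the Delisle scale: 150 + (-15.3722 / 100) × (0 - 150) = 173.06°De.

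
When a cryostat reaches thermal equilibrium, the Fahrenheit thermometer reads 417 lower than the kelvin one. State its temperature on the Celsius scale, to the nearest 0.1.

-219.8°C

Let x be the kelvin reading; then the Fahrenheit reading is 1.8·x - 459.67.
(1.8·x - 459.67) - x = -417  ⇒  (0.8)·x = 42.67  ⇒  x = 53.3375 K.
In Celsius: 53.3375 - 273.15 = -219.8°C.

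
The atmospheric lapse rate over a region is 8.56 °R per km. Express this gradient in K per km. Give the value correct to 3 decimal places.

4.756 K/km

Since only a temperature interval is involved, the additive offset between the scales drops out.
A change of 1°R is a change of 5/9 K, so 8.56 × 5/9 = 4.756.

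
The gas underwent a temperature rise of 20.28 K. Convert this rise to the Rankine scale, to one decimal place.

36.5°R

Only the scale ratio 1.8 matters for a change in temperature.
20.28 × 1.8 = 36.5.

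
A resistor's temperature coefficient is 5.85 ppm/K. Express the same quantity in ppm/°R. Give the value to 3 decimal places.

3.250 ppm/°R

The quantity depends on a temperature interval, so only the ratio of degree sizes applies; the offset between the scales is irrelevant.
A change of 1°R is a change of 5/9 K, so per °R the value is 5.85 × 5/9 = 3.250.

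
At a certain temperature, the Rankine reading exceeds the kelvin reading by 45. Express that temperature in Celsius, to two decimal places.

-216.90°C

Let x be the kelvin reading; then the Rankine reading is 1.8·x.
(1.8·x) - x = 45  ⇒  (0.8)·x = 45  ⇒  x = 56.2500 K.
In Celsius: 56.25 - 273.15 = -216.90°C.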